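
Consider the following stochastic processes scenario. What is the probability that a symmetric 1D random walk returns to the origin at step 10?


P(S(10) = 0) = C(10,5) / 4^5
= 252 / 1024
= 0.2461

0.2461


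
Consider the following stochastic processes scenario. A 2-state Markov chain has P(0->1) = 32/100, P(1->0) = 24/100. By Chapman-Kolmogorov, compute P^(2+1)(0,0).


P^3 = P^2 * P^1
Computing via matrix multiplication of the transition matrix.
Entry (0,0) of P^3 = 0.4772

0.4772


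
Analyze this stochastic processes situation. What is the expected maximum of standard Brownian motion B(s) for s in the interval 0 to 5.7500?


E(max B(s)) = sqrt(2t/pi)
= sqrt(2*5.7500/pi)
= sqrt(3.6606)
= 1.9133

1.9133


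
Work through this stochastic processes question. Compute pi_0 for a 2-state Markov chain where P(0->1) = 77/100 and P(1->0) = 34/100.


Stationary distribution: pi_0 = p10/(p01+p10), pi_1 = p01/(p01+p10)
p01 = 0.7700, p10 = 0.3400
pi_0 = 0.3063

0.3063


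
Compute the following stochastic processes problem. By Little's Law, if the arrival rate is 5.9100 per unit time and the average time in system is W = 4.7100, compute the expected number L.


Little's Law: L = lambda * W
= 5.9100 * 4.7100
= 27.8361

27.8361


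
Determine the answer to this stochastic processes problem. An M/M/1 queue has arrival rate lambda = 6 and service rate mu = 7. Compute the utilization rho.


rho = lambda/mu
= 6/7
= 0.8571

0.8571


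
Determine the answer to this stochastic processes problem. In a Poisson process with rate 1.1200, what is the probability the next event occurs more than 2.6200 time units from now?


P(X > t) = exp(-lambda * t)
= exp(-1.1200 * 2.6200)
= exp(-2.9344) = 0.0532

0.0532


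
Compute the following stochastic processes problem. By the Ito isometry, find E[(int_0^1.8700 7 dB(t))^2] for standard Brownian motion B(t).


By Ito isometry: E[(int f dB)^2] = int f^2 dt
= 7^2 * 1.8700
= 49 * 1.8700 = 91.6300

91.6300


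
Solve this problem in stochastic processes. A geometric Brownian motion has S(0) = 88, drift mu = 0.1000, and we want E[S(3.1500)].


E[S(t)] = S(0) * exp(mu * t)
= 88 * exp(0.1000 * 3.1500)
= 88 * 1.3703
= 120.5828

120.5828


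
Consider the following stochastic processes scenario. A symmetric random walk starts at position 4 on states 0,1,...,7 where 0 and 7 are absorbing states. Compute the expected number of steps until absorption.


For symmetric RW on 0,...,N with absorbing barriers, E(i) = i*(N-i)
E(4) = 4 * 3 = 12

12


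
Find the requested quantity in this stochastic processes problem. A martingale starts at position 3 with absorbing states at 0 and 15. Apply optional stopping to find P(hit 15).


By optional stopping theorem: E(M at tau) = M(0) = 3
P(hit 15)*15 + P(hit 0)*0 = 3
P(hit 15) = (3 - 0)/(15 - 0) = 1/5 = 0.2000

0.2000


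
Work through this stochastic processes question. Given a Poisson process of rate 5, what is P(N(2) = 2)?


P(N(t)=k) = (lambda*t)^k * exp(-lambda*t) / k!
lambda*t = 10
= 10^2 * exp(-10) / 2!
= 100 * 4.5400e-05 / 2
= 0.0023

0.0023


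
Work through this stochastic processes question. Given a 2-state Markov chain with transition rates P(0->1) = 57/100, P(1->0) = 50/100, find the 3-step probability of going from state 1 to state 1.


Computing P^3 by matrix multiplication.
P = [[0.4300, 0.5700], [0.5000, 0.5000]]
After raising P to the power 3:
P^3(1,1) = 0.5325

0.5325


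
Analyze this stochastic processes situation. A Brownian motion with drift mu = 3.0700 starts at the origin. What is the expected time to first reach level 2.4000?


Expected first passage time = a/mu
= 2.4000/3.0700
= 0.7818

0.7818


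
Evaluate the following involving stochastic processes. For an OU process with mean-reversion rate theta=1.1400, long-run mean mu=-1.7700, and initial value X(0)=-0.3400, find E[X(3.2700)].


E[X(t)] = mu + (X(0) - mu)*exp(-theta*t)
= -1.7700 + (-0.3400 - -1.7700)*exp(-1.1400*3.2700)
= -1.7700 + 1.4300 * 0.0240
= -1.7356

-1.7356


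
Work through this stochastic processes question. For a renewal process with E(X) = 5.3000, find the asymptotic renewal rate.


Long-run renewal rate = 1/E(X)
= 1/5.3000
= 0.1887

0.1887


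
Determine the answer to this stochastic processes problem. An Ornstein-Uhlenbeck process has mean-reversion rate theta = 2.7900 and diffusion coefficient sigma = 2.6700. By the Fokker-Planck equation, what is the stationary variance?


Stationary variance = sigma^2 / (2*theta)
= 2.6700^2 / (2*2.7900)
= 7.1289 / 5.5800
= 1.2776

1.2776


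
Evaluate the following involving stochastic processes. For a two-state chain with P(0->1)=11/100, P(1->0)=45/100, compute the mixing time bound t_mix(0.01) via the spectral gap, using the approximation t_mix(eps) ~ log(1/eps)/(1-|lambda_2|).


lambda_2 = |1 - p01 - p10| = |1 - 0.1100 - 0.4500| = 0.4400
t_mix ~ log(1/eps)/(1 - |lambda_2|)
= log(100)/(1 - 0.4400) = 4.6052/0.5600
= 8.2235

8.2235


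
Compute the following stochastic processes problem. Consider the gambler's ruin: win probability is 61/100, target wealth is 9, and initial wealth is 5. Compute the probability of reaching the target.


Gambler's ruin formula:
r = q/p = 0.3900/0.6100 = 0.6393
P(win) = (1 - r^i)/(1 - r^N)
= (1 - 0.6393^5)/(1 - 0.6393^9)
= 0.9094

0.9094


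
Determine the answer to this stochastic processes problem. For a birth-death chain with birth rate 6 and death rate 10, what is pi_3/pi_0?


For birth-death process, pi_n/pi_0 = (lambda/mu)^n
= (6/10)^3
= 0.2160

0.2160


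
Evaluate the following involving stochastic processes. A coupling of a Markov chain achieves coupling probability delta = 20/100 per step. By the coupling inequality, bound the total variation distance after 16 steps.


TV distance bound <= (1-delta)^n
= (1 - 0.2000)^16
= 0.8000^16
= 0.0281

0.0281


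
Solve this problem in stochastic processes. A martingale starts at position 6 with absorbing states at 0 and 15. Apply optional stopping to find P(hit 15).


By optional stopping theorem: E(M at tau) = M(0) = 6
P(hit 15)*15 + P(hit 0)*0 = 6
P(hit 15) = (6 - 0)/(15 - 0) = 2/5 = 0.4000

0.4000


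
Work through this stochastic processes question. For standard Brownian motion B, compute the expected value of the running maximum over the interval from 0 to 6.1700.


E(max B(s)) = sqrt(2t/pi)
= sqrt(2*6.1700/pi)
= sqrt(3.9279)
= 1.9819

1.9819


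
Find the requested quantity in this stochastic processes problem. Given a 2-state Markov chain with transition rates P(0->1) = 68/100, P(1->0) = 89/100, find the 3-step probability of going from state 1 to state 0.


Computing P^3 by matrix multiplication.
P = [[0.3200, 0.6800], [0.8900, 0.1100]]
After raising P to the power 3:
P^3(1,0) = 0.6719

0.6719


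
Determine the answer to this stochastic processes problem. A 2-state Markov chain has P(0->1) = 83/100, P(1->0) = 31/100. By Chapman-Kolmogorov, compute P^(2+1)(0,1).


P^3 = P^2 * P^1
Computing via matrix multiplication of the transition matrix.
Entry (0,1) of P^3 = 0.7301

0.7301


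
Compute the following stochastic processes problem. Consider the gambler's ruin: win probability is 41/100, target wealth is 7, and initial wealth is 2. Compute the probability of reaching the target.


Gambler's ruin formula:
r = q/p = 0.5900/0.4100 = 1.4390
P(win) = (1 - r^i)/(1 - r^N)
= (1 - 1.4390^2)/(1 - 1.4390^7)
= 0.0909

0.0909


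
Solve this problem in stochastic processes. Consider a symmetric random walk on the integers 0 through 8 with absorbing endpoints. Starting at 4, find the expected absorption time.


For symmetric RW on 0,...,N with absorbing barriers, E(i) = i*(N-i)
E(4) = 4 * 4 = 16

16


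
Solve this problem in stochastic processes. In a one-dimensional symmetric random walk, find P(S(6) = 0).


P(S(6) = 0) = C(6,3) / 4^3
= 20 / 64
= 0.3125

0.3125


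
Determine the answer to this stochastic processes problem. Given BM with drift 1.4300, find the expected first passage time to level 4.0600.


Expected first passage time = a/mu
= 4.0600/1.4300
= 2.8392

2.8392


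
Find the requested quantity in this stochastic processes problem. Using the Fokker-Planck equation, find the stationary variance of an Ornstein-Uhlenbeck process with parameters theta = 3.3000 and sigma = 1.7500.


Stationary variance = sigma^2 / (2*theta)
= 1.7500^2 / (2*3.3000)
= 3.0625 / 6.6000
= 0.4640

0.4640


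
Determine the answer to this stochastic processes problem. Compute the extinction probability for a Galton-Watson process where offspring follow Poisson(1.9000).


Since mu = 1.9000 > 1, extinction prob q < 1.
Solve s = exp(mu*(s-1)) iteratively.
q = 0.2328

0.2328


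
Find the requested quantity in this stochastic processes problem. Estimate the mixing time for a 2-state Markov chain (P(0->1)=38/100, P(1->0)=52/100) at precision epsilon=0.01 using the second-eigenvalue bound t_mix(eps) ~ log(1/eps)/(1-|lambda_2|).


lambda_2 = |1 - p01 - p10| = |1 - 0.3800 - 0.5200| = 0.1000
t_mix ~ log(1/eps)/(1 - |lambda_2|)
= log(100)/(1 - 0.1000) = 4.6052/0.9000
= 5.1169

5.1169


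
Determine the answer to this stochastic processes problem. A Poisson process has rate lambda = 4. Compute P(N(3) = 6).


P(N(t)=k) = (lambda*t)^k * exp(-lambda*t) / k!
lambda*t = 12
= 12^6 * exp(-12) / 6!
= 2985984 * 6.1442e-06 / 720
= 0.0255

0.0255


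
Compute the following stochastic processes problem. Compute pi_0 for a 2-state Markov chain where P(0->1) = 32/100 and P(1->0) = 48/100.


Stationary distribution: pi_0 = p10/(p01+p10), pi_1 = p01/(p01+p10)
p01 = 0.3200, p10 = 0.4800
pi_0 = 0.6000

0.6000


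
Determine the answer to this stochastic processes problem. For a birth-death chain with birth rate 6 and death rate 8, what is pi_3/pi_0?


For birth-death process, pi_n/pi_0 = (lambda/mu)^n
= (6/8)^3
= 0.4219

0.4219


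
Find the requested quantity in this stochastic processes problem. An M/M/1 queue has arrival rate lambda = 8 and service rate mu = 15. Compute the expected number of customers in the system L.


rho = 8/15 = 0.5333
L = rho/(1-rho)
= 0.5333/0.4667
= 1.1429

1.1429


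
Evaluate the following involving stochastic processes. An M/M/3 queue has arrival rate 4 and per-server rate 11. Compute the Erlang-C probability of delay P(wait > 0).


a = lambda/mu = 0.3636
rho = a/c = 0.1212
Erlang-C formula applied:
C(c,a) = 0.0063

0.0063


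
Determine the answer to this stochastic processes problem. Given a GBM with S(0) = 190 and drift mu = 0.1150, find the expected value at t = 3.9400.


E[S(t)] = S(0) * exp(mu * t)
= 190 * exp(0.1150 * 3.9400)
= 190 * 1.5732
= 298.9045

298.9045


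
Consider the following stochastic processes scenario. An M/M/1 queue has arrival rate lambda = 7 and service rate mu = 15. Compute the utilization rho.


rho = lambda/mu
= 7/15
= 0.4667

0.4667


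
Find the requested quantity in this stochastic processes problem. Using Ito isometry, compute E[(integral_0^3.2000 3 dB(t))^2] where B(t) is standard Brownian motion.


By Ito isometry: E[(int f dB)^2] = int f^2 dt
= 3^2 * 3.2000
= 9 * 3.2000 = 28.8000

28.8000


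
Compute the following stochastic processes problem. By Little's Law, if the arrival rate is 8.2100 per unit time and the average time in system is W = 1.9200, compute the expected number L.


Little's Law: L = lambda * W
= 8.2100 * 1.9200
= 15.7632

15.7632


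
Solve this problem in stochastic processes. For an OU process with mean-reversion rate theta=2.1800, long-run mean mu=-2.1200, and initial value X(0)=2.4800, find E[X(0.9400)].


E[X(t)] = mu + (X(0) - mu)*exp(-theta*t)
= -2.1200 + (2.4800 - -2.1200)*exp(-2.1800*0.9400)
= -2.1200 + 4.6000 * 0.1288
= -1.5273

-1.5273


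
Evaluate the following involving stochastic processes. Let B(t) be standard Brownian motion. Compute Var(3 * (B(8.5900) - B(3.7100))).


Var(alpha*(B(t)-B(s))) = alpha^2 * (t-s)
= 3^2 * (8.5900 - 3.7100)
= 9 * 4.8800
= 43.9200

43.9200


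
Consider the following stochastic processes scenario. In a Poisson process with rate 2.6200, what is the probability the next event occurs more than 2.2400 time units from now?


P(X > t) = exp(-lambda * t)
= exp(-2.6200 * 2.2400)
= exp(-5.8688) = 0.0028

0.0028


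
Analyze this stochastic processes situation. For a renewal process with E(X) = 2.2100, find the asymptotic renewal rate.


Long-run renewal rate = 1/E(X)
= 1/2.2100
= 0.4525

0.4525


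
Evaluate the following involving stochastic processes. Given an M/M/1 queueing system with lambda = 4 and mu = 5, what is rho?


rho = lambda/mu
= 4/5
= 0.8000

0.8000


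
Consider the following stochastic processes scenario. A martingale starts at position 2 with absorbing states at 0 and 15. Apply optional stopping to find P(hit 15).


By optional stopping theorem: E(M at tau) = M(0) = 2
P(hit 15)*15 + P(hit 0)*0 = 2
P(hit 15) = (2 - 0)/(15 - 0) = 2/15 = 0.1333

0.1333


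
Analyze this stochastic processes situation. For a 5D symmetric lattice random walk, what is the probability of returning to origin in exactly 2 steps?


P(return in 2 steps) = P(reverse first step) = 1/(2d)
= 1/10
= 0.1000

0.1000


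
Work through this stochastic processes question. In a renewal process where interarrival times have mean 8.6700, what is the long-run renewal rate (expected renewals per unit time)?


Long-run renewal rate = 1/E(X)
= 1/8.6700
= 0.1153

0.1153


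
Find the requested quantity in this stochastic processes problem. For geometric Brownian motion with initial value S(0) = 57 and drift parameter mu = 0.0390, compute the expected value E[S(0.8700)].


E[S(t)] = S(0) * exp(mu * t)
= 57 * exp(0.0390 * 0.8700)
= 57 * 1.0345
= 58.9672

58.9672


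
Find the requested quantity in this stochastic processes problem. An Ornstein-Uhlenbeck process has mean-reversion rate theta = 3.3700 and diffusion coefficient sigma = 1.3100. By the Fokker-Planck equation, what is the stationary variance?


Stationary variance = sigma^2 / (2*theta)
= 1.3100^2 / (2*3.3700)
= 1.7161 / 6.7400
= 0.2546

0.2546


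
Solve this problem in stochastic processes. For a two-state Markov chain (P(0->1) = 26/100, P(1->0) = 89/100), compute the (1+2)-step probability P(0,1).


P^3 = P^1 * P^2
Computing via matrix multiplication of the transition matrix.
Entry (0,1) of P^3 = 0.2269

0.2269


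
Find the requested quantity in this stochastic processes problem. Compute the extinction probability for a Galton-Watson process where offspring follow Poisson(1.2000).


Since mu = 1.2000 > 1, extinction prob q < 1.
Solve s = exp(mu*(s-1)) iteratively.
q = 0.6863

0.6863


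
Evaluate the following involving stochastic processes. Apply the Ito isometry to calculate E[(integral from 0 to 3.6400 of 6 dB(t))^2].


By Ito isometry: E[(int f dB)^2] = int f^2 dt
= 6^2 * 3.6400
= 36 * 3.6400 = 131.0400

131.0400


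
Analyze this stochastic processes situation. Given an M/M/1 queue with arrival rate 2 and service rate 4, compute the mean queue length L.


rho = 2/4 = 0.5000
L = rho/(1-rho)
= 0.5000/0.5000
= 1.0000

1.0000


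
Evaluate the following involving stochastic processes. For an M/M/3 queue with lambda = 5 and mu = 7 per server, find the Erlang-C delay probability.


a = lambda/mu = 0.7143
rho = a/c = 0.2381
Erlang-C formula applied:
C(c,a) = 0.0389

0.0389


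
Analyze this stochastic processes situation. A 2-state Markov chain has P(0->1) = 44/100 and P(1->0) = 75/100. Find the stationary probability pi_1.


Stationary distribution: pi_0 = p10/(p01+p10), pi_1 = p01/(p01+p10)
p01 = 0.4400, p10 = 0.7500
pi_1 = 0.3697

0.3697


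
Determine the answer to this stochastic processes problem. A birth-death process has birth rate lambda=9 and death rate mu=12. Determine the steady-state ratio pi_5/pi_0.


For birth-death process, pi_n/pi_0 = (lambda/mu)^n
= (9/12)^5
= 0.2373

0.2373


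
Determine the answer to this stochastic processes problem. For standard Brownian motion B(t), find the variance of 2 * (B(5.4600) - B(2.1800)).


Var(alpha*(B(t)-B(s))) = alpha^2 * (t-s)
= 2^2 * (5.4600 - 2.1800)
= 4 * 3.2800
= 13.1200

13.1200


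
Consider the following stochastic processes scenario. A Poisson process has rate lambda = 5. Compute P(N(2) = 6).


P(N(t)=k) = (lambda*t)^k * exp(-lambda*t) / k!
lambda*t = 10
= 10^6 * exp(-10) / 6!
= 1000000 * 4.5400e-05 / 720
= 0.0631

0.0631


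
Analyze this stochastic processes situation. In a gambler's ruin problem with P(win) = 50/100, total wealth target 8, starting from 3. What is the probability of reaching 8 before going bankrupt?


p = 1/2: P(win) = i/N = 3/8
= 0.3750

0.3750


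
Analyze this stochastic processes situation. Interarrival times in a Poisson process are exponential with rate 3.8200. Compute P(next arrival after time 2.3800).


P(X > t) = exp(-lambda * t)
= exp(-3.8200 * 2.3800)
= exp(-9.0916) = 1.1261e-04

1.1261e-04


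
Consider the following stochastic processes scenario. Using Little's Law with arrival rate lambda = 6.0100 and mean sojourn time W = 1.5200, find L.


Little's Law: L = lambda * W
= 6.0100 * 1.5200
= 9.1352

9.1352


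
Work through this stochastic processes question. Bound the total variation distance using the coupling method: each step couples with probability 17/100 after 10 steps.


TV distance bound <= (1-delta)^n
= (1 - 0.1700)^10
= 0.8300^10
= 0.1552

0.1552


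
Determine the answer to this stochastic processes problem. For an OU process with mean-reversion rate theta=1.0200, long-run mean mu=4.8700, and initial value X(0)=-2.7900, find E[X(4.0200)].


E[X(t)] = mu + (X(0) - mu)*exp(-theta*t)
= 4.8700 + (-2.7900 - 4.8700)*exp(-1.0200*4.0200)
= 4.8700 + -7.6600 * 0.0166
= 4.7431

4.7431


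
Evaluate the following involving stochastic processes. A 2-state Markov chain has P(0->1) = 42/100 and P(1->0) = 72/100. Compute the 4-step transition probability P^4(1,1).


Computing P^4 by matrix multiplication.
P = [[0.5800, 0.4200], [0.7200, 0.2800]]
After raising P to the power 4:
P^4(1,1) = 0.3687

0.3687


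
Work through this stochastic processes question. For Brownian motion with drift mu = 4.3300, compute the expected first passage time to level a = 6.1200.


Expected first passage time = a/mu
= 6.1200/4.3300
= 1.4134

1.4134


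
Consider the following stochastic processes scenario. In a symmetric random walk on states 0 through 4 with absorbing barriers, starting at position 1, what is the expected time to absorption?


For symmetric RW on 0,...,N with absorbing barriers, E(i) = i*(N-i)
E(1) = 1 * 3 = 3

3


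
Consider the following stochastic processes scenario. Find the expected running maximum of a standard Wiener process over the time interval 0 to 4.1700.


E(max B(s)) = sqrt(2t/pi)
= sqrt(2*4.1700/pi)
= sqrt(2.6547)
= 1.6293

1.6293


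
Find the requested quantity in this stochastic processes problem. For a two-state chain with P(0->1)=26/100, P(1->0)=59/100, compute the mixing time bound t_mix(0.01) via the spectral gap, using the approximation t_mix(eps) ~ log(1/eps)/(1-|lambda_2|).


lambda_2 = |1 - p01 - p10| = |1 - 0.2600 - 0.5900| = 0.1500
t_mix ~ log(1/eps)/(1 - |lambda_2|)
= log(100)/(1 - 0.1500) = 4.6052/0.8500
= 5.4178

5.4178


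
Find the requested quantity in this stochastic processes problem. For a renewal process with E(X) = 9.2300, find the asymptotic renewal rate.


Long-run renewal rate = 1/E(X)
= 1/9.2300
= 0.1083

0.1083


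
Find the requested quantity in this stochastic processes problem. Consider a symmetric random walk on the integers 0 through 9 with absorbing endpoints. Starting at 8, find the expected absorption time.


For symmetric RW on 0,...,N with absorbing barriers, E(i) = i*(N-i)
E(8) = 8 * 1 = 8

8


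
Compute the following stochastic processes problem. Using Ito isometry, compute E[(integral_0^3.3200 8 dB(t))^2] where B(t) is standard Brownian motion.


By Ito isometry: E[(int f dB)^2] = int f^2 dt
= 8^2 * 3.3200
= 64 * 3.3200 = 212.4800

212.4800


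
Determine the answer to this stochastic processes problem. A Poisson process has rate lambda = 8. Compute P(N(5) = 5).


P(N(t)=k) = (lambda*t)^k * exp(-lambda*t) / k!
lambda*t = 40
= 40^5 * exp(-40) / 5!
= 102400000 * 4.2484e-18 / 120
= 3.6253e-12

3.6253e-12


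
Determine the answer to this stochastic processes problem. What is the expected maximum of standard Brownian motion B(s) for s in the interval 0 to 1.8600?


E(max B(s)) = sqrt(2t/pi)
= sqrt(2*1.8600/pi)
= sqrt(1.1841)
= 1.0882

1.0882


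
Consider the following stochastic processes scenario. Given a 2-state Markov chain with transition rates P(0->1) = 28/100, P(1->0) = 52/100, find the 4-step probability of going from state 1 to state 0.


Computing P^4 by matrix multiplication.
P = [[0.7200, 0.2800], [0.5200, 0.4800]]
After raising P to the power 4:
P^4(1,0) = 0.6490

0.6490


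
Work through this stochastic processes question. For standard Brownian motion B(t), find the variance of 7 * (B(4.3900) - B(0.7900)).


Var(alpha*(B(t)-B(s))) = alpha^2 * (t-s)
= 7^2 * (4.3900 - 0.7900)
= 49 * 3.6000
= 176.4000

176.4000


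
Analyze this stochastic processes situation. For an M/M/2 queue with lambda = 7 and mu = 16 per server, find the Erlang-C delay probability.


a = lambda/mu = 0.4375
rho = a/c = 0.2188
Erlang-C formula applied:
C(c,a) = 0.0785

0.0785


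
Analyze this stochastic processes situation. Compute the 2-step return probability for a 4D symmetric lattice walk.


P(return in 2 steps) = P(reverse first step) = 1/(2d)
= 1/8
= 0.1250

0.1250


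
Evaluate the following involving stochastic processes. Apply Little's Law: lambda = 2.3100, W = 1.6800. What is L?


Little's Law: L = lambda * W
= 2.3100 * 1.6800
= 3.8808

3.8808


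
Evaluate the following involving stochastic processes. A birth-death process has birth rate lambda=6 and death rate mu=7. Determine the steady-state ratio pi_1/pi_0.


For birth-death process, pi_n/pi_0 = (lambda/mu)^n
= (6/7)^1
= 0.8571

0.8571


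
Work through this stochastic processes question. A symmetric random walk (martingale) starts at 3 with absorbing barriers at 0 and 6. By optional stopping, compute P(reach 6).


By optional stopping theorem: E(M at tau) = M(0) = 3
P(hit 6)*6 + P(hit 0)*0 = 3
P(hit 6) = (3 - 0)/(6 - 0) = 1/2 = 0.5000

0.5000


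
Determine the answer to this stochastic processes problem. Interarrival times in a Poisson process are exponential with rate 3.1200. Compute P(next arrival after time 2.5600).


P(X > t) = exp(-lambda * t)
= exp(-3.1200 * 2.5600)
= exp(-7.9872) = 3.3978e-04

3.3978e-04


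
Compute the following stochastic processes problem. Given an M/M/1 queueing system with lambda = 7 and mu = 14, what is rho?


rho = lambda/mu
= 7/14
= 0.5000

0.5000


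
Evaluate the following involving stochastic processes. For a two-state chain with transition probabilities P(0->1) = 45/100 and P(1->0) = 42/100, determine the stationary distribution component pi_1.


Stationary distribution: pi_0 = p10/(p01+p10), pi_1 = p01/(p01+p10)
p01 = 0.4500, p10 = 0.4200
pi_1 = 0.5172

0.5172


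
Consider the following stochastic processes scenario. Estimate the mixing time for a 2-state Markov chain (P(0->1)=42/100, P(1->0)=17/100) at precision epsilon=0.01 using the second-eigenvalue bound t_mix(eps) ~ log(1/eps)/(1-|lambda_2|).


lambda_2 = |1 - p01 - p10| = |1 - 0.4200 - 0.1700| = 0.4100
t_mix ~ log(1/eps)/(1 - |lambda_2|)
= log(100)/(1 - 0.4100) = 4.6052/0.5900
= 7.8054

7.8054


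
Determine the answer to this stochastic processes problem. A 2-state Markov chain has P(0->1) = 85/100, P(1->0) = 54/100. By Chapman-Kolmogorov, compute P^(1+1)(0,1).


P^2 = P^1 * P^1
Computing via matrix multiplication of the transition matrix.
Entry (0,1) of P^2 = 0.5185

0.5185


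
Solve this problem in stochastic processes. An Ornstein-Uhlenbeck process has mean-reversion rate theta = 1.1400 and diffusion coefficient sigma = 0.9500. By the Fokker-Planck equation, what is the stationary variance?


Stationary variance = sigma^2 / (2*theta)
= 0.9500^2 / (2*1.1400)
= 0.9025 / 2.2800
= 0.3958

0.3958


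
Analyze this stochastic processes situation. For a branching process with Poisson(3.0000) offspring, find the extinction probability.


Since mu = 3.0000 > 1, extinction prob q < 1.
Solve s = exp(mu*(s-1)) iteratively.
q = 0.0595

0.0595


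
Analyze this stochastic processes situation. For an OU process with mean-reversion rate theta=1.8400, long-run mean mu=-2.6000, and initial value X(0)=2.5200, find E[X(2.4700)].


E[X(t)] = mu + (X(0) - mu)*exp(-theta*t)
= -2.6000 + (2.5200 - -2.6000)*exp(-1.8400*2.4700)
= -2.6000 + 5.1200 * 0.0106
= -2.5456

-2.5456


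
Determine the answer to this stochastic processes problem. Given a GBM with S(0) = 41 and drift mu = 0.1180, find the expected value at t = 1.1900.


E[S(t)] = S(0) * exp(mu * t)
= 41 * exp(0.1180 * 1.1900)
= 41 * 1.1508
= 47.1810

47.1810


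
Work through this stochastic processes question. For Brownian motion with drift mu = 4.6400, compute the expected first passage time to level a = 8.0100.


Expected first passage time = a/mu
= 8.0100/4.6400
= 1.7263

1.7263


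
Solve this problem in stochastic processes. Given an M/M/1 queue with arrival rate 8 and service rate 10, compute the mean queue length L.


rho = 8/10 = 0.8000
L = rho/(1-rho)
= 0.8000/0.2000
= 4.0000

4.0000


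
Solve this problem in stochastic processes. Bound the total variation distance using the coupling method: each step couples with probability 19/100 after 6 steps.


TV distance bound <= (1-delta)^n
= (1 - 0.1900)^6
= 0.8100^6
= 0.2824

0.2824


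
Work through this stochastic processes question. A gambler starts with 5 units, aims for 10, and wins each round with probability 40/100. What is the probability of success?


Gambler's ruin formula:
r = q/p = 0.6000/0.4000 = 1.5000
P(win) = (1 - r^i)/(1 - r^N)
= (1 - 1.5000^5)/(1 - 1.5000^10)
= 0.1164

0.1164


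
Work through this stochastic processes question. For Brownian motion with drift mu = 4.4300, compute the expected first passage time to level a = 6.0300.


Expected first passage time = a/mu
= 6.0300/4.4300
= 1.3612

1.3612


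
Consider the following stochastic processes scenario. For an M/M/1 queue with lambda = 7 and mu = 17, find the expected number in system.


rho = 7/17 = 0.4118
L = rho/(1-rho)
= 0.4118/0.5882
= 0.7000

0.7000


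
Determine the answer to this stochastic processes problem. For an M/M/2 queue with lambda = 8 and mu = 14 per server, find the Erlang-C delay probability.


a = lambda/mu = 0.5714
rho = a/c = 0.2857
Erlang-C formula applied:
C(c,a) = 0.1270

0.1270


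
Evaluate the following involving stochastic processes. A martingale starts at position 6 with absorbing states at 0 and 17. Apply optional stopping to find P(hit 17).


By optional stopping theorem: E(M at tau) = M(0) = 6
P(hit 17)*17 + P(hit 0)*0 = 6
P(hit 17) = (6 - 0)/(17 - 0) = 6/17 = 0.3529

0.3529


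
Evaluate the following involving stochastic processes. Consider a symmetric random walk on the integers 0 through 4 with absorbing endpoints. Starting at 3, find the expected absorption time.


For symmetric RW on 0,...,N with absorbing barriers, E(i) = i*(N-i)
E(3) = 3 * 1 = 3

3


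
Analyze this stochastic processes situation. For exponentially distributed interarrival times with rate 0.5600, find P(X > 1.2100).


P(X > t) = exp(-lambda * t)
= exp(-0.5600 * 1.2100)
= exp(-0.6776) = 0.5078

0.5078


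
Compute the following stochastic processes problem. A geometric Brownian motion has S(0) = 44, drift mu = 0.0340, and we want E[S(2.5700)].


E[S(t)] = S(0) * exp(mu * t)
= 44 * exp(0.0340 * 2.5700)
= 44 * 1.0913
= 48.0177

48.0177


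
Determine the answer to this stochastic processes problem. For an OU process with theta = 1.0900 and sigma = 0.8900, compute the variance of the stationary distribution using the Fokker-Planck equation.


Stationary variance = sigma^2 / (2*theta)
= 0.8900^2 / (2*1.0900)
= 0.7921 / 2.1800
= 0.3633

0.3633


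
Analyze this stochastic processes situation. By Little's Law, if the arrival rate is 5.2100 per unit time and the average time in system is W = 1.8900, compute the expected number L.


Little's Law: L = lambda * W
= 5.2100 * 1.8900
= 9.8469

9.8469


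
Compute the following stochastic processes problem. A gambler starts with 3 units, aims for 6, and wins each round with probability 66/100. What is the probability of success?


Gambler's ruin formula:
r = q/p = 0.3400/0.6600 = 0.5152
P(win) = (1 - r^i)/(1 - r^N)
= (1 - 0.5152^3)/(1 - 0.5152^6)
= 0.8797

0.8797


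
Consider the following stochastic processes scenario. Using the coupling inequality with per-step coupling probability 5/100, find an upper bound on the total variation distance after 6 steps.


TV distance bound <= (1-delta)^n
= (1 - 0.0500)^6
= 0.9500^6
= 0.7351

0.7351


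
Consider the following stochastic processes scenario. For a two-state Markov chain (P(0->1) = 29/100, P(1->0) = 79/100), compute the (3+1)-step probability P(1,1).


P^4 = P^3 * P^1
Computing via matrix multiplication of the transition matrix.
Entry (1,1) of P^4 = 0.2685

0.2685


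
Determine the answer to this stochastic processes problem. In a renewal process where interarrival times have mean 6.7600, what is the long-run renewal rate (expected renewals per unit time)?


Long-run renewal rate = 1/E(X)
= 1/6.7600
= 0.1479

0.1479


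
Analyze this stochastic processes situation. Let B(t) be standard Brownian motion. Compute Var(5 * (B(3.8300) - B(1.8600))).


Var(alpha*(B(t)-B(s))) = alpha^2 * (t-s)
= 5^2 * (3.8300 - 1.8600)
= 25 * 1.9700
= 49.2500

49.2500


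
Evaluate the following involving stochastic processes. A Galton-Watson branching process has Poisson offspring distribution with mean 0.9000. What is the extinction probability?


Since mu = 0.9000 <= 1, extinction probability = 1.

1.0000


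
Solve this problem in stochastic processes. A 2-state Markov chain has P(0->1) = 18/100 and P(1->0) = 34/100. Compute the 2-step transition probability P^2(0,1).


Computing P^2 by matrix multiplication.
P = [[0.8200, 0.1800], [0.3400, 0.6600]]
After raising P to the power 2:
P^2(0,1) = 0.2664

0.2664


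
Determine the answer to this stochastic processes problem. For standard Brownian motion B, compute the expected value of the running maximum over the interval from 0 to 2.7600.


E(max B(s)) = sqrt(2t/pi)
= sqrt(2*2.7600/pi)
= sqrt(1.7571)
= 1.3255

1.3255


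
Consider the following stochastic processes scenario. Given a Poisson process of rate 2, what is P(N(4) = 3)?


P(N(t)=k) = (lambda*t)^k * exp(-lambda*t) / k!
lambda*t = 8
= 8^3 * exp(-8) / 3!
= 512 * 3.3546e-04 / 6
= 0.0286

0.0286


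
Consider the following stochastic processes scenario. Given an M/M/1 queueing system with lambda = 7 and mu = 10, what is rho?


rho = lambda/mu
= 7/10
= 0.7000

0.7000


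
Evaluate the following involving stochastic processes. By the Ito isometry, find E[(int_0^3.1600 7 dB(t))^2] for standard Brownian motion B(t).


By Ito isometry: E[(int f dB)^2] = int f^2 dt
= 7^2 * 3.1600
= 49 * 3.1600 = 154.8400

154.8400


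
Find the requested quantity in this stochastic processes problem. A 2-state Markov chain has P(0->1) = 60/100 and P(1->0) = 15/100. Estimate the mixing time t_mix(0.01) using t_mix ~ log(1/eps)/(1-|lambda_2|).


lambda_2 = |1 - p01 - p10| = |1 - 0.6000 - 0.1500| = 0.2500
t_mix ~ log(1/eps)/(1 - |lambda_2|)
= log(100)/(1 - 0.2500) = 4.6052/0.7500
= 6.1402

6.1402


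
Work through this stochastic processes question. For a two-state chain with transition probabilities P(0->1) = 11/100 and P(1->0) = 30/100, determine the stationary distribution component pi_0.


Stationary distribution: pi_0 = p10/(p01+p10), pi_1 = p01/(p01+p10)
p01 = 0.1100, p10 = 0.3000
pi_0 = 0.7317

0.7317


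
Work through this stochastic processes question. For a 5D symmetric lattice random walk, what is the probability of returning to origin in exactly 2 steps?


P(return in 2 steps) = P(reverse first step) = 1/(2d)
= 1/10
= 0.1000

0.1000


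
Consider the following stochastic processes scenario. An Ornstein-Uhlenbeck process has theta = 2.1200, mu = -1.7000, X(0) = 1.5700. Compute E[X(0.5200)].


E[X(t)] = mu + (X(0) - mu)*exp(-theta*t)
= -1.7000 + (1.5700 - -1.7000)*exp(-2.1200*0.5200)
= -1.7000 + 3.2700 * 0.3321
= -0.6141

-0.6141


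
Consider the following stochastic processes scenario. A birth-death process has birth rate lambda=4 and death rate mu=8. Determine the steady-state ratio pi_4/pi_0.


For birth-death process, pi_n/pi_0 = (lambda/mu)^n
= (4/8)^4
= 0.0625

0.0625


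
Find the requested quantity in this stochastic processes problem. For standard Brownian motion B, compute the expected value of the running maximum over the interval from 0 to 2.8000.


E(max B(s)) = sqrt(2t/pi)
= sqrt(2*2.8000/pi)
= sqrt(1.7825)
= 1.3351

1.3351


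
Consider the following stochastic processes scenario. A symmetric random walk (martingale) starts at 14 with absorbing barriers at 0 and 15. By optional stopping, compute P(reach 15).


By optional stopping theorem: E(M at tau) = M(0) = 14
P(hit 15)*15 + P(hit 0)*0 = 14
P(hit 15) = (14 - 0)/(15 - 0) = 14/15 = 0.9333

0.9333


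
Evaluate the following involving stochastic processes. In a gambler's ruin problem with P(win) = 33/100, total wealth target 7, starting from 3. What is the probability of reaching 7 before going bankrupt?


Gambler's ruin formula:
r = q/p = 0.6700/0.3300 = 2.0303
P(win) = (1 - r^i)/(1 - r^N)
= (1 - 2.0303^3)/(1 - 2.0303^7)
= 0.0522

0.0522


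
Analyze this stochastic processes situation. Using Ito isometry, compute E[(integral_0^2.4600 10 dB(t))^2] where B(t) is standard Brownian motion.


By Ito isometry: E[(int f dB)^2] = int f^2 dt
= 10^2 * 2.4600
= 100 * 2.4600 = 246.0000

246.0000


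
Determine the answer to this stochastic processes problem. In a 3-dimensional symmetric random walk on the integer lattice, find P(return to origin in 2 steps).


P(return in 2 steps) = P(reverse first step) = 1/(2d)
= 1/6
= 0.1667

0.1667


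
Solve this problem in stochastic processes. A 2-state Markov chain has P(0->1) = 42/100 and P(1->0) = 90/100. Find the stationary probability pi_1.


Stationary distribution: pi_0 = p10/(p01+p10), pi_1 = p01/(p01+p10)
p01 = 0.4200, p10 = 0.9000
pi_1 = 0.3182

0.3182


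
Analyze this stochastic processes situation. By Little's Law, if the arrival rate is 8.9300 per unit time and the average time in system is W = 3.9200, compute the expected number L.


Little's Law: L = lambda * W
= 8.9300 * 3.9200
= 35.0056

35.0056


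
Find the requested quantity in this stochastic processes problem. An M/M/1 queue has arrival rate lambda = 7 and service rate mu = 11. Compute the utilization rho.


rho = lambda/mu
= 7/11
= 0.6364

0.6364


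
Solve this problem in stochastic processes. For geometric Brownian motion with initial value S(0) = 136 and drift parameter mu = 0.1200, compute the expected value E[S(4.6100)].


E[S(t)] = S(0) * exp(mu * t)
= 136 * exp(0.1200 * 4.6100)
= 136 * 1.7388
= 236.4779

236.4779


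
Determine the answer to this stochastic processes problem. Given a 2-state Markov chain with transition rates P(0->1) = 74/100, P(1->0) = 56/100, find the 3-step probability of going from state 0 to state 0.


Computing P^3 by matrix multiplication.
P = [[0.2600, 0.7400], [0.5600, 0.4400]]
After raising P to the power 3:
P^3(0,0) = 0.4154

0.4154


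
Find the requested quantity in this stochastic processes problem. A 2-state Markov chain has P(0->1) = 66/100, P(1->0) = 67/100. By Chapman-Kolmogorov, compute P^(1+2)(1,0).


P^3 = P^1 * P^2
Computing via matrix multiplication of the transition matrix.
Entry (1,0) of P^3 = 0.5219

0.5219


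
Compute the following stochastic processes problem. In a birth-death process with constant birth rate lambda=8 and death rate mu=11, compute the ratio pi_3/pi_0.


For birth-death process, pi_n/pi_0 = (lambda/mu)^n
= (8/11)^3
= 0.3847

0.3847


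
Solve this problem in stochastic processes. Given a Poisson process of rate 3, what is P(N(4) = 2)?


P(N(t)=k) = (lambda*t)^k * exp(-lambda*t) / k!
lambda*t = 12
= 12^2 * exp(-12) / 2!
= 144 * 6.1442e-06 / 2
= 4.4238e-04

4.4238e-04


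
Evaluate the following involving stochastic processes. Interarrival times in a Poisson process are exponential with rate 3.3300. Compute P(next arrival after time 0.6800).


P(X > t) = exp(-lambda * t)
= exp(-3.3300 * 0.6800)
= exp(-2.2644) = 0.1039

0.1039


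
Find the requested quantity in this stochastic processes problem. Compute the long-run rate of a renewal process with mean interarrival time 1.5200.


Long-run renewal rate = 1/E(X)
= 1/1.5200
= 0.6579

0.6579


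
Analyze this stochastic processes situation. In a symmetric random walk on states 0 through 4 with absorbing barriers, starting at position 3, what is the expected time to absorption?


For symmetric RW on 0,...,N with absorbing barriers, E(i) = i*(N-i)
E(3) = 3 * 1 = 3

3


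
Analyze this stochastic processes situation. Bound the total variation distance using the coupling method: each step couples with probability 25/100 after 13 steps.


TV distance bound <= (1-delta)^n
= (1 - 0.2500)^13
= 0.7500^13
= 0.0238

0.0238


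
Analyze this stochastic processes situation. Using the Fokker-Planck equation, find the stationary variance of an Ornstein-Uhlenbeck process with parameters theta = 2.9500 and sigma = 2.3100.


Stationary variance = sigma^2 / (2*theta)
= 2.3100^2 / (2*2.9500)
= 5.3361 / 5.9000
= 0.9044

0.9044


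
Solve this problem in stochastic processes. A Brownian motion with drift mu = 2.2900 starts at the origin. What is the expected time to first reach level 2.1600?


Expected first passage time = a/mu
= 2.1600/2.2900
= 0.9432

0.9432


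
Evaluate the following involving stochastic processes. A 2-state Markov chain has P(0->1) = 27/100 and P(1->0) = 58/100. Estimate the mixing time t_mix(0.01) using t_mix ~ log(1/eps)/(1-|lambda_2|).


lambda_2 = |1 - p01 - p10| = |1 - 0.2700 - 0.5800| = 0.1500
t_mix ~ log(1/eps)/(1 - |lambda_2|)
= log(100)/(1 - 0.1500) = 4.6052/0.8500
= 5.4178

5.4178


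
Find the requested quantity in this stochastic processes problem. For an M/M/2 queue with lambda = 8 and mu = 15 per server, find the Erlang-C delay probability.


a = lambda/mu = 0.5333
rho = a/c = 0.2667
Erlang-C formula applied:
C(c,a) = 0.1123

0.1123


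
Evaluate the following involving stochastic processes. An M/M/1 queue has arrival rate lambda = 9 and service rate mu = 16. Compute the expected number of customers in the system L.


rho = 9/16 = 0.5625
L = rho/(1-rho)
= 0.5625/0.4375
= 1.2857

1.2857


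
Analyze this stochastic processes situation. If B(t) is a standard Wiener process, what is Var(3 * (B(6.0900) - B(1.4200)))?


Var(alpha*(B(t)-B(s))) = alpha^2 * (t-s)
= 3^2 * (6.0900 - 1.4200)
= 9 * 4.6700
= 42.0300

42.0300


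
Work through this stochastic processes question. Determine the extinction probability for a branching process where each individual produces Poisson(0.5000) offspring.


Since mu = 0.5000 <= 1, extinction probability = 1.

1.0000


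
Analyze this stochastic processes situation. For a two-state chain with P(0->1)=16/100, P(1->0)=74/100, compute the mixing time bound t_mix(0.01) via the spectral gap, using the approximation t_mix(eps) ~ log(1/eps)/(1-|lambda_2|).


lambda_2 = |1 - p01 - p10| = |1 - 0.1600 - 0.7400| = 0.1000
t_mix ~ log(1/eps)/(1 - |lambda_2|)
= log(100)/(1 - 0.1000) = 4.6052/0.9000
= 5.1169

5.1169
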